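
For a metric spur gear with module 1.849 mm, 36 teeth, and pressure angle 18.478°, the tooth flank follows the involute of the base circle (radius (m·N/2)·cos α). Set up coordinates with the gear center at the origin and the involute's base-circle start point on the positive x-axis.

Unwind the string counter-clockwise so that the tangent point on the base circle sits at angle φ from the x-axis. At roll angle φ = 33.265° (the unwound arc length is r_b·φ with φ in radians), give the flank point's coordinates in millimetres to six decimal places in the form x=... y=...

x=36.446284 y=1.990604

pitch radius r_p = m·N/2 = 1.849·36/2 = 33.282000
base radius r_b = r_p·cos α = 33.282000·cos 18.478° = 31.566161
roll angle φ = 33.265° = 0.58058378 rad
x = r_b·(cos φ + φ·sin φ) = 31.566161·(0.83614258 + 0.58058378·0.54851215) = 36.446284
y = r_b·(sin φ − φ·cos φ) = 31.566161·(0.54851215 − 0.58058378·0.83614258) = 1.990604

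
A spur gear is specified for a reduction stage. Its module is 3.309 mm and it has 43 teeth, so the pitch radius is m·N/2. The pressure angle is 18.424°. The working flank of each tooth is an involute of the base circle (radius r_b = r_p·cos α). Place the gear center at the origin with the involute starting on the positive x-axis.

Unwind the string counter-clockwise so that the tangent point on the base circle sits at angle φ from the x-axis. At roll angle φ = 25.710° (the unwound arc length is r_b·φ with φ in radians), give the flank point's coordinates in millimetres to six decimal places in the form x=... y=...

pitch radius r_p = m·N/2 = 3.309·43/2 = 71.143500
base radius r_b = r_p·cos α = 71.143500·cos 18.424° = 67.496948
roll angle φ = 25.710° = 0.44872415 rad
x = r_b·(cos φ + φ·sin φ) = 67.496948·(0.90100132 + 0.44872415·0.43381635) = 73.954057
y = r_b·(sin φ − φ·cos φ) = 67.496948·(0.43381635 − 0.44872415·0.90100132) = 1.992192

x=73.954057 y=1.992192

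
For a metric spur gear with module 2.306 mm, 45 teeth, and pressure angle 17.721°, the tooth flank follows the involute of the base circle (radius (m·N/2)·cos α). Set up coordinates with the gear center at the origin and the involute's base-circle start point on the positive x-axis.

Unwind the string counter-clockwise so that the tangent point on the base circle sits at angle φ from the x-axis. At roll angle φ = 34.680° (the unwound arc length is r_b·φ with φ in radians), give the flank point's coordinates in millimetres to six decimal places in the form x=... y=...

pitch radius r_p = m·N/2 = 2.306·45/2 = 51.885000
base radius r_b = r_p·cos α = 51.885000·cos 17.721° = 49.423056
roll angle φ = 34.680° = 0.60528018 rad
x = r_b·(cos φ + φ·sin φ) = 49.423056·(0.82234271 + 0.60528018·0.56899251) = 57.663985
y = r_b·(sin φ − φ·cos φ) = 49.423056·(0.56899251 − 0.60528018·0.82234271) = 3.521134

x=57.663985 y=3.521134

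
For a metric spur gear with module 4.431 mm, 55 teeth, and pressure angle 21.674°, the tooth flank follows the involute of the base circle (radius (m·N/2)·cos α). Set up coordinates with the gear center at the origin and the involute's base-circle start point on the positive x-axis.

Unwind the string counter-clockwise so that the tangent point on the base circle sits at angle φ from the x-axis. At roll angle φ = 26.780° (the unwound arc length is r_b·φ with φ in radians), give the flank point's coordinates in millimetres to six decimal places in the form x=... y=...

pitch radius r_p = m·N/2 = 4.431·55/2 = 121.852500
base radius r_b = r_p·cos α = 121.852500·cos 21.674° = 113.237560
roll angle φ = 26.780° = 0.46739917 rad
x = r_b·(cos φ + φ·sin φ) = 113.237560·(0.89274315 + 0.46739917·0.45056594) = 124.939224
y = r_b·(sin φ − φ·cos φ) = 113.237560·(0.45056594 − 0.46739917·0.89274315) = 3.770644

x=124.939224 y=3.770644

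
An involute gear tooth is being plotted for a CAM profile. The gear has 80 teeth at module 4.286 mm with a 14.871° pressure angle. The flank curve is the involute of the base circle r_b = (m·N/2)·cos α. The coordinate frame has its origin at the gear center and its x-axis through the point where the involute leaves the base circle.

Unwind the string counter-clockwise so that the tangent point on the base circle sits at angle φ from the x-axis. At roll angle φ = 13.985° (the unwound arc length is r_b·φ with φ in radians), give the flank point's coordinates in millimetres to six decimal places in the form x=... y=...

x=170.560433 y=0.798409

pitch radius r_p = m·N/2 = 4.286·80/2 = 171.440000
base radius r_b = r_p·cos α = 171.440000·cos 14.871° = 165.697806
roll angle φ = 13.985° = 0.24408430 rad
x = r_b·(cos φ + φ·sin φ) = 165.697806·(0.97035903 + 0.24408430·0.24166786) = 170.560433
y = r_b·(sin φ − φ·cos φ) = 165.697806·(0.24166786 − 0.24408430·0.97035903) = 0.798409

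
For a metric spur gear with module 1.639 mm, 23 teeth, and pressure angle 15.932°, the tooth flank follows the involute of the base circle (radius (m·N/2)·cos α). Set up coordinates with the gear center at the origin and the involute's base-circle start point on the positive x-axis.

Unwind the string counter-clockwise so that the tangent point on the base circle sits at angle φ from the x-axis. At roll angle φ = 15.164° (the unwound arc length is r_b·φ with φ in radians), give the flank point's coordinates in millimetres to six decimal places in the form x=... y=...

x=18.748194 y=0.111217

pitch radius r_p = m·N/2 = 1.639·23/2 = 18.848500
base radius r_b = r_p·cos α = 18.848500·cos 15.932° = 18.124494
roll angle φ = 15.164° = 0.26466173 rad
x = r_b·(cos φ + φ·sin φ) = 18.124494·(0.96518104 + 0.26466173·0.26158279) = 18.748194
y = r_b·(sin φ − φ·cos φ) = 18.124494·(0.26158279 − 0.26466173·0.96518104) = 0.111217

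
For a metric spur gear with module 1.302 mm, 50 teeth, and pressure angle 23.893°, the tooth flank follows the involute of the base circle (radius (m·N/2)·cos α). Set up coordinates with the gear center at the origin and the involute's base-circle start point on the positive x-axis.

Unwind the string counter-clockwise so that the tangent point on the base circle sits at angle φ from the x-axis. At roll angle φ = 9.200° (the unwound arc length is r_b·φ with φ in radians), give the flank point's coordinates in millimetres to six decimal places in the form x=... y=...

pitch radius r_p = m·N/2 = 1.302·50/2 = 32.550000
base radius r_b = r_p·cos α = 32.550000·cos 23.893° = 29.760577
roll angle φ = 9.200° = 0.16057029 rad
x = r_b·(cos φ + φ·sin φ) = 29.760577·(0.98713627 + 0.16057029·0.15988119) = 30.141764
y = r_b·(sin φ − φ·cos φ) = 29.760577·(0.15988119 − 0.16057029·0.98713627) = 0.040963

x=30.141764 y=0.040963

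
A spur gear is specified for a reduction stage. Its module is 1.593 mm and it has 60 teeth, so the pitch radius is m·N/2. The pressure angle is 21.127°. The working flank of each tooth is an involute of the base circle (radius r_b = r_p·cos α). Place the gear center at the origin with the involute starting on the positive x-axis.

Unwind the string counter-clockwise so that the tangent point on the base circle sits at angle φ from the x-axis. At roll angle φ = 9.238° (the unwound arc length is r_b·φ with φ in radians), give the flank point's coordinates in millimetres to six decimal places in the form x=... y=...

x=45.153404 y=0.062120

pitch radius r_p = m·N/2 = 1.593·60/2 = 47.790000
base radius r_b = r_p·cos α = 47.790000·cos 21.127° = 44.577737
roll angle φ = 9.238° = 0.16123352 rad
x = r_b·(cos φ + φ·sin φ) = 44.577737·(0.98703001 + 0.16123352·0.16053585) = 45.153404
y = r_b·(sin φ − φ·cos φ) = 44.577737·(0.16053585 − 0.16123352·0.98703001) = 0.062120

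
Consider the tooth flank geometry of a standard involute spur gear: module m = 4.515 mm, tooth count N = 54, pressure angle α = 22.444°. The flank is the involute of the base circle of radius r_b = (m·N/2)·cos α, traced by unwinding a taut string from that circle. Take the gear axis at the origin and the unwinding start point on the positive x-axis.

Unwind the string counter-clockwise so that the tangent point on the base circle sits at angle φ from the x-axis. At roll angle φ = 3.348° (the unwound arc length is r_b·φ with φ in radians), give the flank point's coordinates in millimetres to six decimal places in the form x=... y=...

pitch radius r_p = m·N/2 = 4.515·54/2 = 121.905000
base radius r_b = r_p·cos α = 121.905000·cos 22.444° = 112.671077
roll angle φ = 3.348° = 0.05843362 rad
x = r_b·(cos φ + φ·sin φ) = 112.671077·(0.99829324 + 0.05843362·0.05840038) = 112.863269
y = r_b·(sin φ − φ·cos φ) = 112.671077·(0.05840038 − 0.05843362·0.99829324) = 0.007491

x=112.863269 y=0.007491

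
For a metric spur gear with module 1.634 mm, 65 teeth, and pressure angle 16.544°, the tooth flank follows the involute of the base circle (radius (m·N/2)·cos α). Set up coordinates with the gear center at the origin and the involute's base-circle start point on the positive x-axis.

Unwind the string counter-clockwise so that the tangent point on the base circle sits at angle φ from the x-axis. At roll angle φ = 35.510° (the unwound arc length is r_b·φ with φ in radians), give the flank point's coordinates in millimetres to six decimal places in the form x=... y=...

x=59.764382 y=3.886530

pitch radius r_p = m·N/2 = 1.634·65/2 = 53.105000
base radius r_b = r_p·cos α = 53.105000·cos 16.544° = 50.906524
roll angle φ = 35.510° = 0.61976642 rad
x = r_b·(cos φ + φ·sin φ) = 50.906524·(0.81401415 + 0.61976642·0.58084504) = 59.764382
y = r_b·(sin φ − φ·cos φ) = 50.906524·(0.58084504 − 0.61976642·0.81401415) = 3.886530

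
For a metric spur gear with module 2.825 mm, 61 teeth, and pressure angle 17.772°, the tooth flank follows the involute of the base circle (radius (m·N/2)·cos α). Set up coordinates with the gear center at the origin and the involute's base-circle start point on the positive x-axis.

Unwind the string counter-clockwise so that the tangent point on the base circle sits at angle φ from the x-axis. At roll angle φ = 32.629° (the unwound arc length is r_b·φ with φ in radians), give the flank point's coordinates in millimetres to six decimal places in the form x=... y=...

x=94.296242 y=4.889382

pitch radius r_p = m·N/2 = 2.825·61/2 = 86.162500
base radius r_b = r_p·cos α = 86.162500·cos 17.772° = 82.050711
roll angle φ = 32.629° = 0.56948348 rad
x = r_b·(cos φ + φ·sin φ) = 82.050711·(0.84217959 + 0.56948348·0.53919712) = 94.296242
y = r_b·(sin φ − φ·cos φ) = 82.050711·(0.53919712 − 0.56948348·0.84217959) = 4.889382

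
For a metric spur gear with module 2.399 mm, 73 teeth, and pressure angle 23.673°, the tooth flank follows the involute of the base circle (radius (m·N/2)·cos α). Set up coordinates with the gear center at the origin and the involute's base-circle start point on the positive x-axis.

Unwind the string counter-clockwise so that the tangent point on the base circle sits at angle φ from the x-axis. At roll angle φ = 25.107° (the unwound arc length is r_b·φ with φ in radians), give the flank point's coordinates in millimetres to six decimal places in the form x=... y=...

pitch radius r_p = m·N/2 = 2.399·73/2 = 87.563500
base radius r_b = r_p·cos α = 87.563500·cos 23.673° = 80.195198
roll angle φ = 25.107° = 0.43819982 rad
x = r_b·(cos φ + φ·sin φ) = 80.195198·(0.90551697 + 0.43819982·0.42431006) = 87.529013
y = r_b·(sin φ − φ·cos φ) = 80.195198·(0.42431006 − 0.43819982·0.90551697) = 2.206385

x=87.529013 y=2.206385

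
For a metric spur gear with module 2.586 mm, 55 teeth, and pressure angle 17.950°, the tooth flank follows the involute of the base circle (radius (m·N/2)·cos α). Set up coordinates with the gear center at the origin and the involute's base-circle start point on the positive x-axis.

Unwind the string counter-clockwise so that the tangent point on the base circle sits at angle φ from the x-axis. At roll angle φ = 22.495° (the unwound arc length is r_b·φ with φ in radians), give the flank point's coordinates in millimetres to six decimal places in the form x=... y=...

x=72.668510 y=1.343848

pitch radius r_p = m·N/2 = 2.586·55/2 = 71.115000
base radius r_b = r_p·cos α = 71.115000·cos 17.950° = 67.653536
roll angle φ = 22.495° = 0.39261182 rad
x = r_b·(cos φ + φ·sin φ) = 67.653536·(0.92391292 + 0.39261182·0.38260281) = 72.668510
y = r_b·(sin φ − φ·cos φ) = 67.653536·(0.38260281 − 0.39261182·0.92391292) = 1.343848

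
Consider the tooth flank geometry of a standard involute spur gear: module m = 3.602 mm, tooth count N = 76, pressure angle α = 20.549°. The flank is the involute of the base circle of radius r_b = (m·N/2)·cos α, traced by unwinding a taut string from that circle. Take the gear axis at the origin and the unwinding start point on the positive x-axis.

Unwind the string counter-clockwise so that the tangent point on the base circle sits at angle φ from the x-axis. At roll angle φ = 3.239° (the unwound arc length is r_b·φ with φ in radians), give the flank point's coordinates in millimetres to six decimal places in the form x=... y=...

pitch radius r_p = m·N/2 = 3.602·76/2 = 136.876000
base radius r_b = r_p·cos α = 136.876000·cos 20.549° = 128.166901
roll angle φ = 3.239° = 0.05653121 rad
x = r_b·(cos φ + φ·sin φ) = 128.166901·(0.99840254 + 0.05653121·0.05650111) = 128.371534
y = r_b·(sin φ − φ·cos φ) = 128.166901·(0.05650111 − 0.05653121·0.99840254) = 0.007716

x=128.371534 y=0.007716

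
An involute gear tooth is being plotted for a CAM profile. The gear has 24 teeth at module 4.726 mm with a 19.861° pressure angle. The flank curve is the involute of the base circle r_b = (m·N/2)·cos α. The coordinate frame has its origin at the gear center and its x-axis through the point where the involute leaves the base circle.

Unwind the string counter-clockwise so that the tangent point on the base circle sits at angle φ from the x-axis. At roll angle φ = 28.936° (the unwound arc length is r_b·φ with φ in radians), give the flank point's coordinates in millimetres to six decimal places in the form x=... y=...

pitch radius r_p = m·N/2 = 4.726·24/2 = 56.712000
base radius r_b = r_p·cos α = 56.712000·cos 19.861° = 53.338747
roll angle φ = 28.936° = 0.50502847 rad
x = r_b·(cos φ + φ·sin φ) = 53.338747·(0.87516070 + 0.50502847·0.48383236) = 59.713251
y = r_b·(sin φ − φ·cos φ) = 53.338747·(0.48383236 − 0.50502847·0.87516070) = 2.232295

x=59.713251 y=2.232295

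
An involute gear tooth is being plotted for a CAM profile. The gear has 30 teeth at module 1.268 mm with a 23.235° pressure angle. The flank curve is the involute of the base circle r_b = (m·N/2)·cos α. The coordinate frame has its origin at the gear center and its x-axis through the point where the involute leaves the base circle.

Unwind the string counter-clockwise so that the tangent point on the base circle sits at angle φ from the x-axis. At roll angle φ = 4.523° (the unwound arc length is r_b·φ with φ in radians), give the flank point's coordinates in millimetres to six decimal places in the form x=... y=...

pitch radius r_p = m·N/2 = 1.268·30/2 = 19.020000
base radius r_b = r_p·cos α = 19.020000·cos 23.235° = 17.477374
roll angle φ = 4.523° = 0.07894124 rad
x = r_b·(cos φ + φ·sin φ) = 17.477374·(0.99688576 + 0.07894124·0.07885928) = 17.531746
y = r_b·(sin φ − φ·cos φ) = 17.477374·(0.07885928 − 0.07894124·0.99688576) = 0.002864

x=17.531746 y=0.002864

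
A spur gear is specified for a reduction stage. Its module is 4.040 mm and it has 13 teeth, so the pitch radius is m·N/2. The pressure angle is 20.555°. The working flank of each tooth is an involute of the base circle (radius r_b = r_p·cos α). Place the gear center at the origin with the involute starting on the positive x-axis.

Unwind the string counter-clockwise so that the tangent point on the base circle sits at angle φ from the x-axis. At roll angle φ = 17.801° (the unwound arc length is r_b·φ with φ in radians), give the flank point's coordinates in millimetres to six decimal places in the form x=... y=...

pitch radius r_p = m·N/2 = 4.040·13/2 = 26.260000
base radius r_b = r_p·cos α = 26.260000·cos 20.555° = 24.588172
roll angle φ = 17.801° = 0.31068606 rad
x = r_b·(cos φ + φ·sin φ) = 24.588172·(0.95212406 + 0.31068606·0.30571192) = 25.746386
y = r_b·(sin φ − φ·cos φ) = 24.588172·(0.30571192 − 0.31068606·0.95212406) = 0.243429

x=25.746386 y=0.243429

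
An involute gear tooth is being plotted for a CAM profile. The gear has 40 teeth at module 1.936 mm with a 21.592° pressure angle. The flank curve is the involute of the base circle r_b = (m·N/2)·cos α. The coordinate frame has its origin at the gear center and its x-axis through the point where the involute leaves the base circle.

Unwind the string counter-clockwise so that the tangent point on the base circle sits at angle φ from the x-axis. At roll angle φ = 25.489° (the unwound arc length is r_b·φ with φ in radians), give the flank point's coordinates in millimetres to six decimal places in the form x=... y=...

pitch radius r_p = m·N/2 = 1.936·40/2 = 38.720000
base radius r_b = r_p·cos α = 38.720000·cos 21.592° = 36.002935
roll angle φ = 25.489° = 0.44486697 rad
x = r_b·(cos φ + φ·sin φ) = 36.002935·(0.90266792 + 0.44486697·0.43033780) = 39.391208
y = r_b·(sin φ − φ·cos φ) = 36.002935·(0.43033780 − 0.44486697·0.90266792) = 1.035828

x=39.391208 y=1.035828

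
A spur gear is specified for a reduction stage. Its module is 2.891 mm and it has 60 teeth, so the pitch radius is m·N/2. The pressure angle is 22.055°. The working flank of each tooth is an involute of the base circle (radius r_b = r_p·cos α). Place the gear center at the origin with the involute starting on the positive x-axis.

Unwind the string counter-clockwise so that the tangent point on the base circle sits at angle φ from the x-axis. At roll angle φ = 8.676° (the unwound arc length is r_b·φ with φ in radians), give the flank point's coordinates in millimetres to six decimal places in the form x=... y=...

pitch radius r_p = m·N/2 = 2.891·60/2 = 86.730000
base radius r_b = r_p·cos α = 86.730000·cos 22.055° = 80.383431
roll angle φ = 8.676° = 0.15142477 rad
x = r_b·(cos φ + φ·sin φ) = 80.383431·(0.98855716 + 0.15142477·0.15084675) = 81.299729
y = r_b·(sin φ − φ·cos φ) = 80.383431·(0.15084675 − 0.15142477·0.98855716) = 0.092820

x=81.299729 y=0.092820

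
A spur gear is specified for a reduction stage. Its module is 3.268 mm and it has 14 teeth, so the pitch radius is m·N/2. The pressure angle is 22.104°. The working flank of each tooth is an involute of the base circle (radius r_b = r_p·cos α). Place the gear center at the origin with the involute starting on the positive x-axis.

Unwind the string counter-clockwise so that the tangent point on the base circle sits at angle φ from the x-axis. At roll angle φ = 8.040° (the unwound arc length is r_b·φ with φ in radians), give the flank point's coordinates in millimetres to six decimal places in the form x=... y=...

pitch radius r_p = m·N/2 = 3.268·14/2 = 22.876000
base radius r_b = r_p·cos α = 22.876000·cos 22.104° = 21.194668
roll angle φ = 8.040° = 0.14032447 rad
x = r_b·(cos φ + φ·sin φ) = 21.194668·(0.99017067 + 0.14032447·0.13986440) = 21.402314
y = r_b·(sin φ − φ·cos φ) = 21.194668·(0.13986440 − 0.14032447·0.99017067) = 0.019483

x=21.402314 y=0.019483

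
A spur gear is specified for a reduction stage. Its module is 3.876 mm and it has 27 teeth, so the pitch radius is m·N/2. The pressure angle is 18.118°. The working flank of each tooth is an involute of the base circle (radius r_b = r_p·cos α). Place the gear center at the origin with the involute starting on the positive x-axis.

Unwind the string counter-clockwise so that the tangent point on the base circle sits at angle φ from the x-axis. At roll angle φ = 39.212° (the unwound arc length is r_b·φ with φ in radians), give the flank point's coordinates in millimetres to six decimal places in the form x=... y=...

x=60.049409 y=5.068983

pitch radius r_p = m·N/2 = 3.876·27/2 = 52.326000
base radius r_b = r_p·cos α = 52.326000·cos 18.118° = 49.731577
roll angle φ = 39.212° = 0.68437851 rad
x = r_b·(cos φ + φ·sin φ) = 49.731577·(0.77481210 + 0.68437851·0.63219159) = 60.049409
y = r_b·(sin φ − φ·cos φ) = 49.731577·(0.63219159 − 0.68437851·0.77481210) = 5.068983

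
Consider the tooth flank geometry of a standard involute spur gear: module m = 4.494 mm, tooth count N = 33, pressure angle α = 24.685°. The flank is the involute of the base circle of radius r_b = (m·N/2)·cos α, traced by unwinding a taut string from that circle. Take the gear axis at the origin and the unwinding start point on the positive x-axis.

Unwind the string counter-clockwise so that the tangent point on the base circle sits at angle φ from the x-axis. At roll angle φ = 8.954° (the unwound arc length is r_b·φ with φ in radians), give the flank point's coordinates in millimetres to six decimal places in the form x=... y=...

x=68.192612 y=0.085507

pitch radius r_p = m·N/2 = 4.494·33/2 = 74.151000
base radius r_b = r_p·cos α = 74.151000·cos 24.685° = 67.374899
roll angle φ = 8.954° = 0.15627678 rad
x = r_b·(cos φ + φ·sin φ) = 67.374899·(0.98781362 + 0.15627678·0.15564145) = 68.192612
y = r_b·(sin φ − φ·cos φ) = 67.374899·(0.15564145 − 0.15627678·0.98781362) = 0.085507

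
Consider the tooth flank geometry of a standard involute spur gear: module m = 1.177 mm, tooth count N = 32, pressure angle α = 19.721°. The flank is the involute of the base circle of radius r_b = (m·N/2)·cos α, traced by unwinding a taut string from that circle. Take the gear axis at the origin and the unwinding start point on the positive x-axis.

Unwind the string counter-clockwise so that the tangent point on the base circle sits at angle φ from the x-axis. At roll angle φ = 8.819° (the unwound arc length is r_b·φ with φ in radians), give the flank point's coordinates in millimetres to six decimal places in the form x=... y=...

pitch radius r_p = m·N/2 = 1.177·32/2 = 18.832000
base radius r_b = r_p·cos α = 18.832000·cos 19.721° = 17.727445
roll angle φ = 8.819° = 0.15392059 rad
x = r_b·(cos φ + φ·sin φ) = 17.727445·(0.98817760 + 0.15392059·0.15331354) = 17.936199
y = r_b·(sin φ − φ·cos φ) = 17.727445·(0.15331354 − 0.15392059·0.98817760) = 0.021497

x=17.936199 y=0.021497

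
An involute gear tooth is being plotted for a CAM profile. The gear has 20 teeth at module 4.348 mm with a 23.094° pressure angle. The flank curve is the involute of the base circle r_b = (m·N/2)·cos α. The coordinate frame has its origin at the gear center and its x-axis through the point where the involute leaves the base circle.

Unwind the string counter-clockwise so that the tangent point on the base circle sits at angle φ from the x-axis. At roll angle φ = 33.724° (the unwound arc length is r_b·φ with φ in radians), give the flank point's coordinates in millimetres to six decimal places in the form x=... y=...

x=46.335143 y=2.625545

pitch radius r_p = m·N/2 = 4.348·20/2 = 43.480000
base radius r_b = r_p·cos α = 43.480000·cos 23.094° = 39.995625
roll angle φ = 33.724° = 0.58859484 rad
x = r_b·(cos φ + φ·sin φ) = 39.995625·(0.83172164 + 0.58859484·0.55519287) = 46.335143
y = r_b·(sin φ − φ·cos φ) = 39.995625·(0.55519287 − 0.58859484·0.83172164) = 2.625545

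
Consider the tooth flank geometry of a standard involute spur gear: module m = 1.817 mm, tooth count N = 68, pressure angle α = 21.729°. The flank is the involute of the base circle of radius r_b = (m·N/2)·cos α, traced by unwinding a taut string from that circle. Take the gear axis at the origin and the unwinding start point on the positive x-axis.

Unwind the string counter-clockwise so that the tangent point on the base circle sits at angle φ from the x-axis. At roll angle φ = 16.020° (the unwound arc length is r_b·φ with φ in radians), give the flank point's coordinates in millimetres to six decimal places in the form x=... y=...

x=59.587961 y=0.414881

pitch radius r_p = m·N/2 = 1.817·68/2 = 61.778000
base radius r_b = r_p·cos α = 61.778000·cos 21.729° = 57.388383
roll angle φ = 16.020° = 0.27960175 rad
x = r_b·(cos φ + φ·sin φ) = 57.388383·(0.96116542 + 0.27960175·0.27597288) = 59.587961
y = r_b·(sin φ − φ·cos φ) = 57.388383·(0.27597288 − 0.27960175·0.96116542) = 0.414881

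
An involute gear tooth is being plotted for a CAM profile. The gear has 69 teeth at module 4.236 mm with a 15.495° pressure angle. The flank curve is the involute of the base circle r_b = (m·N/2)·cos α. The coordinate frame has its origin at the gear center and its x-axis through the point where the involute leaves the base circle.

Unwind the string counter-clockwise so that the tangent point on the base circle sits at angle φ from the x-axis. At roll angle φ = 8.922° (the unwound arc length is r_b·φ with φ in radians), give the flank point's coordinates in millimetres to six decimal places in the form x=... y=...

x=142.527392 y=0.176824

pitch radius r_p = m·N/2 = 4.236·69/2 = 146.142000
base radius r_b = r_p·cos α = 146.142000·cos 15.495° = 140.830289
roll angle φ = 8.922° = 0.15571828 rad
x = r_b·(cos φ + φ·sin φ) = 140.830289·(0.98790039 + 0.15571828·0.15508972) = 142.527392
y = r_b·(sin φ − φ·cos φ) = 140.830289·(0.15508972 − 0.15571828·0.98790039) = 0.176824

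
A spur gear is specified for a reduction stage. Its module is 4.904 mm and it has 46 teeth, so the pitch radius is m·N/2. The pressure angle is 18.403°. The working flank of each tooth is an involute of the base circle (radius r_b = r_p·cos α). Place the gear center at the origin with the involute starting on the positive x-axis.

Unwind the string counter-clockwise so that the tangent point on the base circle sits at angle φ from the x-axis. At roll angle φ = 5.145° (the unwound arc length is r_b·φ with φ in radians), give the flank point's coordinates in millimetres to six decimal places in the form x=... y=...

pitch radius r_p = m·N/2 = 4.904·46/2 = 112.792000
base radius r_b = r_p·cos α = 112.792000·cos 18.403° = 107.023759
roll angle φ = 5.145° = 0.08979719 rad
x = r_b·(cos φ + φ·sin φ) = 107.023759·(0.99597094 + 0.08979719·0.08967656) = 107.454384
y = r_b·(sin φ − φ·cos φ) = 107.023759·(0.08967656 − 0.08979719·0.99597094) = 0.025811

x=107.454384 y=0.025811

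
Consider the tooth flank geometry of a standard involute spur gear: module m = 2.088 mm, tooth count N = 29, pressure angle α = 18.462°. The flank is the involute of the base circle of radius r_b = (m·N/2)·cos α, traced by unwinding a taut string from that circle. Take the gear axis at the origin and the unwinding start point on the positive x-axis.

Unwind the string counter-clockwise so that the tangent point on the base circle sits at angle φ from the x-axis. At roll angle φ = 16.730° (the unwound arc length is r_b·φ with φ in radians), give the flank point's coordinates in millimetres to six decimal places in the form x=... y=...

pitch radius r_p = m·N/2 = 2.088·29/2 = 30.276000
base radius r_b = r_p·cos α = 30.276000·cos 18.462° = 28.717812
roll angle φ = 16.730° = 0.29199358 rad
x = r_b·(cos φ + φ·sin φ) = 28.717812·(0.95767190 + 0.29199358·0.28786200) = 29.916085
y = r_b·(sin φ − φ·cos φ) = 28.717812·(0.28786200 − 0.29199358·0.95767190) = 0.236289

x=29.916085 y=0.236289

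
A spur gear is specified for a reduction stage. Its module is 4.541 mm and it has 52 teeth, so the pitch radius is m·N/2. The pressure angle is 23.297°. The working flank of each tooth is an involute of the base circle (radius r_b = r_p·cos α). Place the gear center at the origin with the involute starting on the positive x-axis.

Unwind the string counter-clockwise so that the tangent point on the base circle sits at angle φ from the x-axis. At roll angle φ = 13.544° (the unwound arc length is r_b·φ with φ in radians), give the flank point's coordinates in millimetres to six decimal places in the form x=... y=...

x=111.427294 y=0.474801

pitch radius r_p = m·N/2 = 4.541·52/2 = 118.066000
base radius r_b = r_p·cos α = 118.066000·cos 23.297° = 108.439736
roll angle φ = 13.544° = 0.23638739 rad
x = r_b·(cos φ + φ·sin φ) = 108.439736·(0.97219036 + 0.23638739·0.23419202) = 111.427294
y = r_b·(sin φ − φ·cos φ) = 108.439736·(0.23419202 − 0.23638739·0.97219036) = 0.474801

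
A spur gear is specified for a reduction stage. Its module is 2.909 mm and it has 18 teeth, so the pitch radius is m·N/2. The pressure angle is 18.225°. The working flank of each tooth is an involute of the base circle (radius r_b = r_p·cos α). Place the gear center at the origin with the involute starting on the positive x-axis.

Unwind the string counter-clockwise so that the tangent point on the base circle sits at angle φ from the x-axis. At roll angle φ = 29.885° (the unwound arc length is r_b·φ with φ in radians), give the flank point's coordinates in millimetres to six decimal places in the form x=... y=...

pitch radius r_p = m·N/2 = 2.909·18/2 = 26.181000
base radius r_b = r_p·cos α = 26.181000·cos 18.225° = 24.867648
roll angle φ = 29.885° = 0.52159165 rad
x = r_b·(cos φ + φ·sin φ) = 24.867648·(0.86702722 + 0.52159165·0.49826077) = 28.023747
y = r_b·(sin φ − φ·cos φ) = 24.867648·(0.49826077 − 0.52159165·0.86702722) = 1.144574

x=28.023747 y=1.144574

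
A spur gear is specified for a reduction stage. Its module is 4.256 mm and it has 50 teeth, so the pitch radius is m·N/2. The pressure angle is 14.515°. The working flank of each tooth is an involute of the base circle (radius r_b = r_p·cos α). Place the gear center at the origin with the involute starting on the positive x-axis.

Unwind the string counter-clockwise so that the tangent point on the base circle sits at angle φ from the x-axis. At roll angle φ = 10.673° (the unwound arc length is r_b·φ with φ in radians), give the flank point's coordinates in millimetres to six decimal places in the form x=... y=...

pitch radius r_p = m·N/2 = 4.256·50/2 = 106.400000
base radius r_b = r_p·cos α = 106.400000·cos 14.515° = 103.003931
roll angle φ = 10.673° = 0.18627899 rad
x = r_b·(cos φ + φ·sin φ) = 103.003931·(0.98270018 + 0.18627899·0.18520355) = 104.775569
y = r_b·(sin φ − φ·cos φ) = 103.003931·(0.18520355 − 0.18627899·0.98270018) = 0.221165

x=104.775569 y=0.221165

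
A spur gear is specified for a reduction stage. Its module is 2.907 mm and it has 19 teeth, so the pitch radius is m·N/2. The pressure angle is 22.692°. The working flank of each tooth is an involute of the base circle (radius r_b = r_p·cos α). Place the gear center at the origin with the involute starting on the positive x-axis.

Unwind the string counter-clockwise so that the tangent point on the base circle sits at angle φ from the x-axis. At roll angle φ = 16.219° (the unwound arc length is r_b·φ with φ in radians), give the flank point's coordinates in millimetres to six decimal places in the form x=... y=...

pitch radius r_p = m·N/2 = 2.907·19/2 = 27.616500
base radius r_b = r_p·cos α = 27.616500·cos 22.692° = 25.478761
roll angle φ = 16.219° = 0.28307495 rad
x = r_b·(cos φ + φ·sin φ) = 25.478761·(0.96020112 + 0.28307495·0.27930954) = 26.479227
y = r_b·(sin φ − φ·cos φ) = 25.478761·(0.27930954 − 0.28307495·0.96020112) = 0.191107

x=26.479227 y=0.191107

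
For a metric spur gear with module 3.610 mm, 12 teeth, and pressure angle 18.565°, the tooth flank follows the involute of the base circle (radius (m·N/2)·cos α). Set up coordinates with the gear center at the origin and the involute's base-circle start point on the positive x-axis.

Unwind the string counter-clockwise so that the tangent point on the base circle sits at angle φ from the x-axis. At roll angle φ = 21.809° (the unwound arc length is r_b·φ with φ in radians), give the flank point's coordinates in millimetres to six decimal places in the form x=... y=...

pitch radius r_p = m·N/2 = 3.610·12/2 = 21.660000
base radius r_b = r_p·cos α = 21.660000·cos 18.565° = 20.532880
roll angle φ = 21.809° = 0.38063886 rad
x = r_b·(cos φ + φ·sin φ) = 20.532880·(0.92842748 + 0.38063886·0.37151368) = 21.966897
y = r_b·(sin φ − φ·cos φ) = 20.532880·(0.37151368 − 0.38063886·0.92842748) = 0.372017

x=21.966897 y=0.372017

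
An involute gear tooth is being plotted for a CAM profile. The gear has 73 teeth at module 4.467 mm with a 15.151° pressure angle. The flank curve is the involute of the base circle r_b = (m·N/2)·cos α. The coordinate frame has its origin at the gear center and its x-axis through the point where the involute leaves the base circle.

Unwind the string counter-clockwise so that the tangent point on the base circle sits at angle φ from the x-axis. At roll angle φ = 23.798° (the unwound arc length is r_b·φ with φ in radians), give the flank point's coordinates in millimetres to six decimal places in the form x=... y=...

pitch radius r_p = m·N/2 = 4.467·73/2 = 163.045500
base radius r_b = r_p·cos α = 163.045500·cos 15.151° = 157.378099
roll angle φ = 23.798° = 0.41535346 rad
x = r_b·(cos φ + φ·sin φ) = 157.378099·(0.91497375 + 0.41535346·0.40351336) = 170.373504
y = r_b·(sin φ − φ·cos φ) = 157.378099·(0.40351336 − 0.41535346·0.91497375) = 3.694584

x=170.373504 y=3.694584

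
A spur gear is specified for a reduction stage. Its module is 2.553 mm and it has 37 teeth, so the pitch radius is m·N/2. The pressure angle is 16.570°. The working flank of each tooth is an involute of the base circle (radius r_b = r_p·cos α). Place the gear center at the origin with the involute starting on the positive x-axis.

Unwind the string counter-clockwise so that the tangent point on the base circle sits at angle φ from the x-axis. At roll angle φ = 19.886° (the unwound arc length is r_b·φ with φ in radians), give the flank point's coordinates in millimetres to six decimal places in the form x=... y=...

x=47.914149 y=0.623325

pitch radius r_p = m·N/2 = 2.553·37/2 = 47.230500
base radius r_b = r_p·cos α = 47.230500·cos 16.570° = 45.269113
roll angle φ = 19.886° = 0.34707618 rad
x = r_b·(cos φ + φ·sin φ) = 45.269113·(0.94037127 + 0.34707618·0.34014978) = 47.914149
y = r_b·(sin φ − φ·cos φ) = 45.269113·(0.34014978 − 0.34707618·0.94037127) = 0.623325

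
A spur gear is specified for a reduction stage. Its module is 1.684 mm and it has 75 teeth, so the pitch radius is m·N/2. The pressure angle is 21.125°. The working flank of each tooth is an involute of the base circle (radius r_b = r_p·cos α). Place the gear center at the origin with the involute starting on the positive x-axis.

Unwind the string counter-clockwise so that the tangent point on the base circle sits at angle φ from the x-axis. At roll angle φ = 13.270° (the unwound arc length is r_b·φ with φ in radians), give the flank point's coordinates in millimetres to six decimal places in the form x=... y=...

pitch radius r_p = m·N/2 = 1.684·75/2 = 63.150000
base radius r_b = r_p·cos α = 63.150000·cos 21.125° = 58.906091
roll angle φ = 13.270° = 0.23160519 rad
x = r_b·(cos φ + φ·sin φ) = 58.906091·(0.97329919 + 0.23160519·0.22954015) = 60.464857
y = r_b·(sin φ − φ·cos φ) = 58.906091·(0.22954015 − 0.23160519·0.97329919) = 0.242634

x=60.464857 y=0.242634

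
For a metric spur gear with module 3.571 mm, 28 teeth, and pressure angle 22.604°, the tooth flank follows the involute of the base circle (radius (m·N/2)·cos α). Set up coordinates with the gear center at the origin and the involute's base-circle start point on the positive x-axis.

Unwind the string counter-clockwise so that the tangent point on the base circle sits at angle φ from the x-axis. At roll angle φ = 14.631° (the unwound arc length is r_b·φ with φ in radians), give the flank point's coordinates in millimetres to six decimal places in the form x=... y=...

x=47.633987 y=0.254510

pitch radius r_p = m·N/2 = 3.571·28/2 = 49.994000
base radius r_b = r_p·cos α = 49.994000·cos 22.604° = 46.153630
roll angle φ = 14.631° = 0.25535912 rad
x = r_b·(cos φ + φ·sin φ) = 46.153630·(0.96757265 + 0.25535912·0.25259290) = 47.633987
y = r_b·(sin φ − φ·cos φ) = 46.153630·(0.25259290 − 0.25535912·0.96757265) = 0.254510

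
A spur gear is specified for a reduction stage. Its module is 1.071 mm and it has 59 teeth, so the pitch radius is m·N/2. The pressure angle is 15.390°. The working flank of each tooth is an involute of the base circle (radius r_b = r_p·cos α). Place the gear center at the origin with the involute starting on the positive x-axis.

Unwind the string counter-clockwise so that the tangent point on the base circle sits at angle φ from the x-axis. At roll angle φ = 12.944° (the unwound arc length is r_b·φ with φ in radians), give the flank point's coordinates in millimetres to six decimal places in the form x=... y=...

x=31.229031 y=0.116480

pitch radius r_p = m·N/2 = 1.071·59/2 = 31.594500
base radius r_b = r_p·cos α = 31.594500·cos 15.390° = 30.461576
roll angle φ = 12.944° = 0.22591542 rad
x = r_b·(cos φ + φ·sin φ) = 30.461576·(0.97458946 + 0.22591542·0.22399861) = 31.229031
y = r_b·(sin φ − φ·cos φ) = 30.461576·(0.22399861 − 0.22591542·0.97458946) = 0.116480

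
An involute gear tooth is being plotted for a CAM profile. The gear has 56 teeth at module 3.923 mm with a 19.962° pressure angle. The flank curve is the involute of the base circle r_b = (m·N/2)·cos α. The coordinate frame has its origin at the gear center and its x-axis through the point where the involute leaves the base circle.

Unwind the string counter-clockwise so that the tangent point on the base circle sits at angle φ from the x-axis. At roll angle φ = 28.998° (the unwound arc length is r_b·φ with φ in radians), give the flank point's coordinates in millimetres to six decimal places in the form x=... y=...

pitch radius r_p = m·N/2 = 3.923·56/2 = 109.844000
base radius r_b = r_p·cos α = 109.844000·cos 19.962° = 103.244490
roll angle φ = 28.998° = 0.50611058 rad
x = r_b·(cos φ + φ·sin φ) = 103.244490·(0.87463663 + 0.50611058·0.48477909) = 115.632637
y = r_b·(sin φ − φ·cos φ) = 103.244490·(0.48477909 − 0.50611058·0.87463663) = 4.348270

x=115.632637 y=4.348270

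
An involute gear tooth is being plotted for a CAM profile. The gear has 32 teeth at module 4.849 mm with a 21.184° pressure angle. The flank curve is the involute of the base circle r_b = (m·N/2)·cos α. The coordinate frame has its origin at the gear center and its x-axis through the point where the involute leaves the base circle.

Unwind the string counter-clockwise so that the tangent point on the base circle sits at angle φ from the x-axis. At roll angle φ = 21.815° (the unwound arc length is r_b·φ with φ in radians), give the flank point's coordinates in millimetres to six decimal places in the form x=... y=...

pitch radius r_p = m·N/2 = 4.849·32/2 = 77.584000
base radius r_b = r_p·cos α = 77.584000·cos 21.184° = 72.341242
roll angle φ = 21.815° = 0.38074358 rad
x = r_b·(cos φ + φ·sin φ) = 72.341242·(0.92838857 + 0.38074358·0.37161090) = 77.396233
y = r_b·(sin φ − φ·cos φ) = 72.341242·(0.37161090 − 0.38074358·0.92838857) = 1.311758

x=77.396233 y=1.311758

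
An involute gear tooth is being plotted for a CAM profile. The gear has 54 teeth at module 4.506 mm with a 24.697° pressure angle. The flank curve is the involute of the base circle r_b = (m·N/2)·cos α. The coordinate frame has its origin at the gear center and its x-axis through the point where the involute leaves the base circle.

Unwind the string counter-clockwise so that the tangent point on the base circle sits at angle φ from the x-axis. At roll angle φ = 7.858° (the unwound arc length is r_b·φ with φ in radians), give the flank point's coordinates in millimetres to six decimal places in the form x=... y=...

x=111.568245 y=0.094869

pitch radius r_p = m·N/2 = 4.506·54/2 = 121.662000
base radius r_b = r_p·cos α = 121.662000·cos 24.697° = 110.533584
roll angle φ = 7.858° = 0.13714797 rad
x = r_b·(cos φ + φ·sin φ) = 110.533584·(0.99060995 + 0.13714797·0.13671843) = 111.568245
y = r_b·(sin φ − φ·cos φ) = 110.533584·(0.13671843 − 0.13714797·0.99060995) = 0.094869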